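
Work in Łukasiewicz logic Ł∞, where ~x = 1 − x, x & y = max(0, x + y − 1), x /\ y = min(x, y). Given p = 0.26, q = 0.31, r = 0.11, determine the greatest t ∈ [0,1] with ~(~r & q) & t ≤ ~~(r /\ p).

~r = 1 − 0.11 = 0.89
~r & q = max(0, 0.89 + 0.31 − 1) = max(0, 0.20) = 0.20
~(~r & q) = 1 − 0.20 = 0.80
So the left factor is ~(~r & q) = 0.80.
r /\ p = min(0.11, 0.26) = 0.11
~(r /\ p) = 1 − 0.11 = 0.89
~~(r /\ p) = 1 − 0.89 = 0.11
So the right-hand bound is ~~(r /\ p) = 0.11.
The residuum of the Łukasiewicz t-norm gives the supremum: min(1, 1 − 0.80 + 0.11).
1 − 0.80 + 0.11 = 0.31, so t = min(1, 0.31) = 0.31.
Check: 0.80 & 0.31 = max(0, 0.11) = 0.11 ≤ 0.11.

0.31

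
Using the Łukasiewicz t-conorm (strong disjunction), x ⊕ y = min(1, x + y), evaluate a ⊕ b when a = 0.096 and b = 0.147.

a ⊕ b = min(1, 0.096 + 0.147) = min(1, 0.243) = 0.243
For comparison, the Gödel t-conorm max(x, y) would give 0.147.

0.243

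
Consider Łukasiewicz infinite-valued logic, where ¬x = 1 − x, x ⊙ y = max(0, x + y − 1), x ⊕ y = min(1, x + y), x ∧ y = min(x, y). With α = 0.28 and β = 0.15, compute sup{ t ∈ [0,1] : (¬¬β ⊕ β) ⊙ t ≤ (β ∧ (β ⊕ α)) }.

0.85

¬β = 1 − 0.15 = 0.85
¬¬β = 1 − 0.85 = 0.15
¬¬β ⊕ β = min(1, 0.15 + 0.15) = min(1, 0.30) = 0.30
So the left factor is ¬¬β ⊕ β = 0.30.
β ⊕ α = min(1, 0.15 + 0.28) = min(1, 0.43) = 0.43
β ∧ (β ⊕ α) = min(0.15, 0.43) = 0.15
So the right-hand bound is β ∧ (β ⊕ α) = 0.15.
The residuum of the Łukasiewicz t-norm gives the supremum: min(1, 1 − 0.30 + 0.15).
1 − 0.30 + 0.15 = 0.85, so t = min(1, 0.85) = 0.85.
Check: 0.30 ⊙ 0.85 = max(0, 0.15) = 0.15 ≤ 0.15.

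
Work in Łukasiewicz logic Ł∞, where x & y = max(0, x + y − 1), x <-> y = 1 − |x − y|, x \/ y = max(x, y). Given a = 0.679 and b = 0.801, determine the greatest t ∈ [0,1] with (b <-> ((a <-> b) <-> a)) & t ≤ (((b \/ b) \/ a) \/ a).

0.801

a <-> b = 1 − |0.679 − 0.801| = 1 − 0.122 = 0.878
(a <-> b) <-> a = 1 − |0.878 − 0.679| = 1 − 0.199 = 0.801
b <-> ((a <-> b) <-> a) = 1 − |0.801 − 0.801| = 1 − 0.000 = 1.000
So the left factor is b <-> ((a <-> b) <-> a) = 1.000.
b \/ b = max(0.801, 0.801) = 0.801
(b \/ b) \/ a = max(0.801, 0.679) = 0.801
((b \/ b) \/ a) \/ a = max(0.801, 0.679) = 0.801
So the right-hand bound is ((b \/ b) \/ a) \/ a = 0.801.
The residuum of the Łukasiewicz t-norm gives the supremum: min(1, 1 − 1.000 + 0.801).
1 − 1.000 + 0.801 = 0.801, so t = min(1, 0.801) = 0.801.
Check: 1.000 & 0.801 = max(0, 0.801) = 0.801 ≤ 0.801.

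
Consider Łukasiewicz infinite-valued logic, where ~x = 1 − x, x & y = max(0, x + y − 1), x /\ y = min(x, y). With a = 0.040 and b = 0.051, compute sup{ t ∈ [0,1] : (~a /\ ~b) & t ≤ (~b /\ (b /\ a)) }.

0.091

~a = 1 − 0.040 = 0.960
~b = 1 − 0.051 = 0.949
~a /\ ~b = min(0.960, 0.949) = 0.949
So the left factor is ~a /\ ~b = 0.949.
b /\ a = min(0.051, 0.040) = 0.040
~b /\ (b /\ a) = min(0.949, 0.040) = 0.040
So the right-hand bound is ~b /\ (b /\ a) = 0.040.
The residuum of the Łukasiewicz t-norm gives the supremum: min(1, 1 − 0.949 + 0.040).
1 − 0.949 + 0.040 = 0.091, so t = min(1, 0.091) = 0.091.
Check: 0.949 & 0.091 = max(0, 0.040) = 0.040 ≤ 0.040.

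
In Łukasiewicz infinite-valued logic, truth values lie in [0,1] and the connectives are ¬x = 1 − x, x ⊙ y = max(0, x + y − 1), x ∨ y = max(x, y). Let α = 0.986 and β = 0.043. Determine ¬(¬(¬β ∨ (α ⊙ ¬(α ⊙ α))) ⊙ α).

¬β = 1 − 0.043 = 0.957
α ⊙ α = max(0, 0.986 + 0.986 − 1) = max(0, 0.972) = 0.972
¬(α ⊙ α) = 1 − 0.972 = 0.028
α ⊙ ¬(α ⊙ α) = max(0, 0.986 + 0.028 − 1) = max(0, 0.014) = 0.014
¬β ∨ (α ⊙ ¬(α ⊙ α)) = max(0.957, 0.014) = 0.957
¬(¬β ∨ (α ⊙ ¬(α ⊙ α))) = 1 − 0.957 = 0.043
¬(¬β ∨ (α ⊙ ¬(α ⊙ α))) ⊙ α = max(0, 0.043 + 0.986 − 1) = max(0, 0.029) = 0.029
¬(¬(¬β ∨ (α ⊙ ¬(α ⊙ α))) ⊙ α) = 1 − 0.029 = 0.971

0.971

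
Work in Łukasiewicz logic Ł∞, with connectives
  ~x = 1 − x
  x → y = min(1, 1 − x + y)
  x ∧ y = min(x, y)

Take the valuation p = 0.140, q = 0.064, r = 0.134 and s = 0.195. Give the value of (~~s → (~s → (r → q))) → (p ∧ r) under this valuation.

~s = 1 − 0.195 = 0.805
~~s = 1 − 0.805 = 0.195
r → q = min(1, 1 − 0.134 + 0.064) = min(1, 0.930) = 0.930
~s → (r → q) = min(1, 1 − 0.805 + 0.930) = min(1, 1.125) = 1.000
~~s → (~s → (r → q)) = min(1, 1 − 0.195 + 1.000) = min(1, 1.805) = 1.000
p ∧ r = min(0.140, 0.134) = 0.134
(~~s → (~s → (r → q))) → (p ∧ r) = min(1, 1 − 1.000 + 0.134) = min(1, 0.134) = 0.134

0.134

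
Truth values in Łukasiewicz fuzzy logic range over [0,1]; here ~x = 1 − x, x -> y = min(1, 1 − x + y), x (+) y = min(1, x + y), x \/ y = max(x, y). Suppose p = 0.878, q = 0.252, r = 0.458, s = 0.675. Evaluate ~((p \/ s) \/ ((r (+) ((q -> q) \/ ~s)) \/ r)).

p \/ s = max(0.878, 0.675) = 0.878
q -> q = min(1, 1 − 0.252 + 0.252) = min(1, 1.000) = 1.000
~s = 1 − 0.675 = 0.325
(q -> q) \/ ~s = max(1.000, 0.325) = 1.000
r (+) ((q -> q) \/ ~s) = min(1, 0.458 + 1.000) = min(1, 1.458) = 1.000
(r (+) ((q -> q) \/ ~s)) \/ r = max(1.000, 0.458) = 1.000
(p \/ s) \/ ((r (+) ((q -> q) \/ ~s)) \/ r) = max(0.878, 1.000) = 1.000
~((p \/ s) \/ ((r (+) ((q -> q) \/ ~s)) \/ r)) = 1 − 1.000 = 0.000

0.000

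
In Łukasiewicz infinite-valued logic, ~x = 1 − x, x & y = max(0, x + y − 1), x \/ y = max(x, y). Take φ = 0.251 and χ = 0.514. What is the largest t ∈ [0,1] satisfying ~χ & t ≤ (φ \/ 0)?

~χ = 1 − 0.514 = 0.486
So the left factor is ~χ = 0.486.
φ \/ 0 = max(0.251, 0.000) = 0.251
So the right-hand bound is φ \/ 0 = 0.251.
The residuum of the Łukasiewicz t-norm gives the supremum: min(1, 1 − 0.486 + 0.251).
1 − 0.486 + 0.251 = 0.765, so t = min(1, 0.765) = 0.765.
Check: 0.486 & 0.765 = max(0, 0.251) = 0.251 ≤ 0.251.

0.765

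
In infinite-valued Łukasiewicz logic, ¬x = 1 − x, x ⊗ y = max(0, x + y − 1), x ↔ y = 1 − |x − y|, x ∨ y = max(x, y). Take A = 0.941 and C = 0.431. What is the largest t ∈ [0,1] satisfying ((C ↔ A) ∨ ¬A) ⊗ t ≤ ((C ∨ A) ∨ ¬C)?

C ↔ A = 1 − |0.431 − 0.941| = 1 − 0.510 = 0.490
¬A = 1 − 0.941 = 0.059
(C ↔ A) ∨ ¬A = max(0.490, 0.059) = 0.490
So the left factor is (C ↔ A) ∨ ¬A = 0.490.
C ∨ A = max(0.431, 0.941) = 0.941
¬C = 1 − 0.431 = 0.569
(C ∨ A) ∨ ¬C = max(0.941, 0.569) = 0.941
So the right-hand bound is (C ∨ A) ∨ ¬C = 0.941.
The residuum of the Łukasiewicz t-norm gives the supremum: min(1, 1 − 0.490 + 0.941).
1 − 0.490 + 0.941 = 1.451, so t = min(1, 1.451) = 1.000.
Check: 0.490 ⊗ 1.000 = max(0, 0.490) = 0.490 ≤ 0.941.

1.000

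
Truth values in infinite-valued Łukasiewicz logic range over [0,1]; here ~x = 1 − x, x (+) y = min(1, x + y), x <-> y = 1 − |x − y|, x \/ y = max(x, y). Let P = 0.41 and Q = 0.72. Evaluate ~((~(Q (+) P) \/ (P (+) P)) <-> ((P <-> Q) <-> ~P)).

Q (+) P = min(1, 0.72 + 0.41) = min(1, 1.13) = 1.00
~(Q (+) P) = 1 − 1.00 = 0.00
P (+) P = min(1, 0.41 + 0.41) = min(1, 0.82) = 0.82
~(Q (+) P) \/ (P (+) P) = max(0.00, 0.82) = 0.82
P <-> Q = 1 − |0.41 − 0.72| = 1 − 0.31 = 0.69
~P = 1 − 0.41 = 0.59
(P <-> Q) <-> ~P = 1 − |0.69 − 0.59| = 1 − 0.10 = 0.90
(~(Q (+) P) \/ (P (+) P)) <-> ((P <-> Q) <-> ~P) = 1 − |0.82 − 0.90| = 1 − 0.08 = 0.92
~((~(Q (+) P) \/ (P (+) P)) <-> ((P <-> Q) <-> ~P)) = 1 − 0.92 = 0.08

0.08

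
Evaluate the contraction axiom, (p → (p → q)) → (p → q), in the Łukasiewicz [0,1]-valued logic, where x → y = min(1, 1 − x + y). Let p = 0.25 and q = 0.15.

0.90

p → q = min(1, 1 − 0.25 + 0.15) = min(1, 0.90) = 0.90
p → (p → q) = min(1, 1 − 0.25 + 0.90) = min(1, 1.65) = 1.00
(p → (p → q)) → (p → q) = min(1, 1 − 1.00 + 0.90) = min(1, 0.90) = 0.90
(The value 0.90 < 1 shows this instance is not satisfied; fails in Ł∞ (the t-norm is not idempotent).)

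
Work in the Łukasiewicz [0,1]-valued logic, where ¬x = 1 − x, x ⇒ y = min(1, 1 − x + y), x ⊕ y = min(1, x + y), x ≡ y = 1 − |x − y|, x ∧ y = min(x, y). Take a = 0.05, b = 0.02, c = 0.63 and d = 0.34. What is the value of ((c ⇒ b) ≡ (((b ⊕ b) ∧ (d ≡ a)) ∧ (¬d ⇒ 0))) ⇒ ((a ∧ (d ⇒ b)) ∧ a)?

c ⇒ b = min(1, 1 − 0.63 + 0.02) = min(1, 0.39) = 0.39
b ⊕ b = min(1, 0.02 + 0.02) = min(1, 0.04) = 0.04
d ≡ a = 1 − |0.34 − 0.05| = 1 − 0.29 = 0.71
(b ⊕ b) ∧ (d ≡ a) = min(0.04, 0.71) = 0.04
¬d = 1 − 0.34 = 0.66
¬d ⇒ 0 = min(1, 1 − 0.66 + 0.00) = min(1, 0.34) = 0.34
((b ⊕ b) ∧ (d ≡ a)) ∧ (¬d ⇒ 0) = min(0.04, 0.34) = 0.04
(c ⇒ b) ≡ (((b ⊕ b) ∧ (d ≡ a)) ∧ (¬d ⇒ 0)) = 1 − |0.39 − 0.04| = 1 − 0.35 = 0.65
d ⇒ b = min(1, 1 − 0.34 + 0.02) = min(1, 0.68) = 0.68
a ∧ (d ⇒ b) = min(0.05, 0.68) = 0.05
(a ∧ (d ⇒ b)) ∧ a = min(0.05, 0.05) = 0.05
((c ⇒ b) ≡ (((b ⊕ b) ∧ (d ≡ a)) ∧ (¬d ⇒ 0))) ⇒ ((a ∧ (d ⇒ b)) ∧ a) = min(1, 1 − 0.65 + 0.05) = min(1, 0.40) = 0.40

0.40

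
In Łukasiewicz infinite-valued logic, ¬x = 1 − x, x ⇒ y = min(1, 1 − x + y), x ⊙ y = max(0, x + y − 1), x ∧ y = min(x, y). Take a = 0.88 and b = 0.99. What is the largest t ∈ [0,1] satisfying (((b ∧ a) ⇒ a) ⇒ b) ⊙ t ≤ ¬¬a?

b ∧ a = min(0.99, 0.88) = 0.88
(b ∧ a) ⇒ a = min(1, 1 − 0.88 + 0.88) = min(1, 1.00) = 1.00
((b ∧ a) ⇒ a) ⇒ b = min(1, 1 − 1.00 + 0.99) = min(1, 0.99) = 0.99
So the left factor is ((b ∧ a) ⇒ a) ⇒ b = 0.99.
¬a = 1 − 0.88 = 0.12
¬¬a = 1 − 0.12 = 0.88
So the right-hand bound is ¬¬a = 0.88.
The residuum of the Łukasiewicz t-norm gives the supremum: min(1, 1 − 0.99 + 0.88).
1 − 0.99 + 0.88 = 0.89, so t = min(1, 0.89) = 0.89.
Check: 0.99 ⊙ 0.89 = max(0, 0.88) = 0.88 ≤ 0.88.

0.89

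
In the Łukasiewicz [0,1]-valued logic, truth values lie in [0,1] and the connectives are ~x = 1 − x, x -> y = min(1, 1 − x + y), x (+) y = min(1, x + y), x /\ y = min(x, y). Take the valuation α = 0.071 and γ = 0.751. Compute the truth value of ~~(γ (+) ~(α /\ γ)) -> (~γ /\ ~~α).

α /\ γ = min(0.071, 0.751) = 0.071
~(α /\ γ) = 1 − 0.071 = 0.929
γ (+) ~(α /\ γ) = min(1, 0.751 + 0.929) = min(1, 1.680) = 1.000
~(γ (+) ~(α /\ γ)) = 1 − 1.000 = 0.000
~~(γ (+) ~(α /\ γ)) = 1 − 0.000 = 1.000
~γ = 1 − 0.751 = 0.249
~α = 1 − 0.071 = 0.929
~~α = 1 − 0.929 = 0.071
~γ /\ ~~α = min(0.249, 0.071) = 0.071
~~(γ (+) ~(α /\ γ)) -> (~γ /\ ~~α) = min(1, 1 − 1.000 + 0.071) = min(1, 0.071) = 0.071

0.071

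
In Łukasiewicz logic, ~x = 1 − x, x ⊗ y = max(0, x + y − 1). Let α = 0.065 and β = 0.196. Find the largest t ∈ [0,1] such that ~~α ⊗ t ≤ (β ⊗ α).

0.935

~α = 1 − 0.065 = 0.935
~~α = 1 − 0.935 = 0.065
So the left factor is ~~α = 0.065.
β ⊗ α = max(0, 0.196 + 0.065 − 1) = max(0, -0.739) = 0.000
So the right-hand bound is β ⊗ α = 0.000.
The residuum of the Łukasiewicz t-norm gives the supremum: min(1, 1 − 0.065 + 0.000).
1 − 0.065 + 0.000 = 0.935, so t = min(1, 0.935) = 0.935.
Check: 0.065 ⊗ 0.935 = max(0, 0.000) = 0.000 ≤ 0.000.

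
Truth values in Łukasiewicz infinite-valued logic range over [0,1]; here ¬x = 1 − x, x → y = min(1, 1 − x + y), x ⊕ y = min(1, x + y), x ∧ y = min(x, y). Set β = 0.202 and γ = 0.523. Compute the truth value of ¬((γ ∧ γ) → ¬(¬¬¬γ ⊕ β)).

0.202

γ ∧ γ = min(0.523, 0.523) = 0.523
¬γ = 1 − 0.523 = 0.477
¬¬γ = 1 − 0.477 = 0.523
¬¬¬γ = 1 − 0.523 = 0.477
¬¬¬γ ⊕ β = min(1, 0.477 + 0.202) = min(1, 0.679) = 0.679
¬(¬¬¬γ ⊕ β) = 1 − 0.679 = 0.321
(γ ∧ γ) → ¬(¬¬¬γ ⊕ β) = min(1, 1 − 0.523 + 0.321) = min(1, 0.798) = 0.798
¬((γ ∧ γ) → ¬(¬¬¬γ ⊕ β)) = 1 − 0.798 = 0.202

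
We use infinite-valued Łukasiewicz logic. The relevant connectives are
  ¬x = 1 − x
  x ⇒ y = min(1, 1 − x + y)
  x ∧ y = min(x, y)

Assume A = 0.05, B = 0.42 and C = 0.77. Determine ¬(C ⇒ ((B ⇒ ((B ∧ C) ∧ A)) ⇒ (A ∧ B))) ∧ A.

B ∧ C = min(0.42, 0.77) = 0.42
(B ∧ C) ∧ A = min(0.42, 0.05) = 0.05
B ⇒ ((B ∧ C) ∧ A) = min(1, 1 − 0.42 + 0.05) = min(1, 0.63) = 0.63
A ∧ B = min(0.05, 0.42) = 0.05
(B ⇒ ((B ∧ C) ∧ A)) ⇒ (A ∧ B) = min(1, 1 − 0.63 + 0.05) = min(1, 0.42) = 0.42
C ⇒ ((B ⇒ ((B ∧ C) ∧ A)) ⇒ (A ∧ B)) = min(1, 1 − 0.77 + 0.42) = min(1, 0.65) = 0.65
¬(C ⇒ ((B ⇒ ((B ∧ C) ∧ A)) ⇒ (A ∧ B))) = 1 − 0.65 = 0.35
¬(C ⇒ ((B ⇒ ((B ∧ C) ∧ A)) ⇒ (A ∧ B))) ∧ A = min(0.35, 0.05) = 0.05

0.05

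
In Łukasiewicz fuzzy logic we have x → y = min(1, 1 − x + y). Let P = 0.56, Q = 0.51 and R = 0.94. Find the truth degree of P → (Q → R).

Q → R = min(1, 1 − 0.51 + 0.94) = min(1, 1.43) = 1.00
P → (Q → R) = min(1, 1 − 0.56 + 1.00) = min(1, 1.44) = 1.00

1.00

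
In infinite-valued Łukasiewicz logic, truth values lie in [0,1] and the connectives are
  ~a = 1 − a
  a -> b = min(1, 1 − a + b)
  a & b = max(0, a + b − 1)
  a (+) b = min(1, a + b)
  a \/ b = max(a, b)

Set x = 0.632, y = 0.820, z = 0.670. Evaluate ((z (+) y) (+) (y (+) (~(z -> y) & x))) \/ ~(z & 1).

1.000

z (+) y = min(1, 0.670 + 0.820) = min(1, 1.490) = 1.000
z -> y = min(1, 1 − 0.670 + 0.820) = min(1, 1.150) = 1.000
~(z -> y) = 1 − 1.000 = 0.000
~(z -> y) & x = max(0, 0.000 + 0.632 − 1) = max(0, -0.368) = 0.000
y (+) (~(z -> y) & x) = min(1, 0.820 + 0.000) = min(1, 0.820) = 0.820
(z (+) y) (+) (y (+) (~(z -> y) & x)) = min(1, 1.000 + 0.820) = min(1, 1.820) = 1.000
z & 1 = max(0, 0.670 + 1.000 − 1) = max(0, 0.670) = 0.670
~(z & 1) = 1 − 0.670 = 0.330
((z (+) y) (+) (y (+) (~(z -> y) & x))) \/ ~(z & 1) = max(1.000, 0.330) = 1.000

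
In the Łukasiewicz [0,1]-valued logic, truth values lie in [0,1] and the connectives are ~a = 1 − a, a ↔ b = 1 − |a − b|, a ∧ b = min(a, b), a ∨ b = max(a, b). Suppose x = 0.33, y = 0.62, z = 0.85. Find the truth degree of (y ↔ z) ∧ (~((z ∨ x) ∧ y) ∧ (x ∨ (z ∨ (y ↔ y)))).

0.38

y ↔ z = 1 − |0.62 − 0.85| = 1 − 0.23 = 0.77
z ∨ x = max(0.85, 0.33) = 0.85
(z ∨ x) ∧ y = min(0.85, 0.62) = 0.62
~((z ∨ x) ∧ y) = 1 − 0.62 = 0.38
y ↔ y = 1 − |0.62 − 0.62| = 1 − 0.00 = 1.00
z ∨ (y ↔ y) = max(0.85, 1.00) = 1.00
x ∨ (z ∨ (y ↔ y)) = max(0.33, 1.00) = 1.00
~((z ∨ x) ∧ y) ∧ (x ∨ (z ∨ (y ↔ y))) = min(0.38, 1.00) = 0.38
(y ↔ z) ∧ (~((z ∨ x) ∧ y) ∧ (x ∨ (z ∨ (y ↔ y)))) = min(0.77, 0.38) = 0.38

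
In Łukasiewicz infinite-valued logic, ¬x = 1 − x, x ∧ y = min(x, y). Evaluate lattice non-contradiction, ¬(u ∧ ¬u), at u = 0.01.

0.99

¬u = 1 − 0.01 = 0.99
u ∧ ¬u = min(0.01, 0.99) = 0.01
¬(u ∧ ¬u) = 1 − 0.01 = 0.99
(The value 0.99 < 1 shows this instance is not satisfied; not a Ł∞-tautology — its value is 1 − min(a, 1−a).)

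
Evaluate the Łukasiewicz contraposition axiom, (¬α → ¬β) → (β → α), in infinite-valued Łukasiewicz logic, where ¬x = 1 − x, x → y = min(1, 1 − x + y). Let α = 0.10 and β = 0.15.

1.00

¬α = 1 − 0.10 = 0.90
¬β = 1 − 0.15 = 0.85
¬α → ¬β = min(1, 1 − 0.90 + 0.85) = min(1, 0.95) = 0.95
β → α = min(1, 1 − 0.15 + 0.10) = min(1, 0.95) = 0.95
(¬α → ¬β) → (β → α) = min(1, 1 − 0.95 + 0.95) = min(1, 1.00) = 1.00
(As expected: an axiom of Ł∞, always 1.)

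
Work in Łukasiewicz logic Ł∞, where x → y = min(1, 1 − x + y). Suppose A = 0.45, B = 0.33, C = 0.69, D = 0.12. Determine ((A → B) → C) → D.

A → B = min(1, 1 − 0.45 + 0.33) = min(1, 0.88) = 0.88
(A → B) → C = min(1, 1 − 0.88 + 0.69) = min(1, 0.81) = 0.81
((A → B) → C) → D = min(1, 1 − 0.81 + 0.12) = min(1, 0.31) = 0.31

0.31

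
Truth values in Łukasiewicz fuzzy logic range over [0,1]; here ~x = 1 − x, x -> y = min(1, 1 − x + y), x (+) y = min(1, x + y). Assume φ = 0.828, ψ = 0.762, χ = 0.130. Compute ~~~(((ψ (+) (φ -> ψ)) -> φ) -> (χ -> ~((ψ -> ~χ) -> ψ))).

φ -> ψ = min(1, 1 − 0.828 + 0.762) = min(1, 0.934) = 0.934
ψ (+) (φ -> ψ) = min(1, 0.762 + 0.934) = min(1, 1.696) = 1.000
(ψ (+) (φ -> ψ)) -> φ = min(1, 1 − 1.000 + 0.828) = min(1, 0.828) = 0.828
~χ = 1 − 0.130 = 0.870
ψ -> ~χ = min(1, 1 − 0.762 + 0.870) = min(1, 1.108) = 1.000
(ψ -> ~χ) -> ψ = min(1, 1 − 1.000 + 0.762) = min(1, 0.762) = 0.762
~((ψ -> ~χ) -> ψ) = 1 − 0.762 = 0.238
χ -> ~((ψ -> ~χ) -> ψ) = min(1, 1 − 0.130 + 0.238) = min(1, 1.108) = 1.000
((ψ (+) (φ -> ψ)) -> φ) -> (χ -> ~((ψ -> ~χ) -> ψ)) = min(1, 1 − 0.828 + 1.000) = min(1, 1.172) = 1.000
~(((ψ (+) (φ -> ψ)) -> φ) -> (χ -> ~((ψ -> ~χ) -> ψ))) = 1 − 1.000 = 0.000
~~(((ψ (+) (φ -> ψ)) -> φ) -> (χ -> ~((ψ -> ~χ) -> ψ))) = 1 − 0.000 = 1.000
~~~(((ψ (+) (φ -> ψ)) -> φ) -> (χ -> ~((ψ -> ~χ) -> ψ))) = 1 − 1.000 = 0.000

0.000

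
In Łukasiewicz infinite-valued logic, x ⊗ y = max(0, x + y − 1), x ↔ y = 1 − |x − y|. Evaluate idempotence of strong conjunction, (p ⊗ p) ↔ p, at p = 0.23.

p ⊗ p = max(0, 0.23 + 0.23 − 1) = max(0, -0.54) = 0.00
(p ⊗ p) ↔ p = 1 − |0.00 − 0.23| = 1 − 0.23 = 0.77
(The value 0.77 < 1 shows this instance is not satisfied; fails in Ł∞ since a ⊗ a = max(0, 2a−1) ≠ a in general.)

0.77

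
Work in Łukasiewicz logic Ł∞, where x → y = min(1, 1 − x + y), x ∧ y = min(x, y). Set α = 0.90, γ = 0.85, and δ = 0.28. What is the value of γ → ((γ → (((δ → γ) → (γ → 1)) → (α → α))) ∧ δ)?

δ → γ = min(1, 1 − 0.28 + 0.85) = min(1, 1.57) = 1.00
γ → 1 = min(1, 1 − 0.85 + 1.00) = min(1, 1.15) = 1.00
(δ → γ) → (γ → 1) = min(1, 1 − 1.00 + 1.00) = min(1, 1.00) = 1.00
α → α = min(1, 1 − 0.90 + 0.90) = min(1, 1.00) = 1.00
((δ → γ) → (γ → 1)) → (α → α) = min(1, 1 − 1.00 + 1.00) = min(1, 1.00) = 1.00
γ → (((δ → γ) → (γ → 1)) → (α → α)) = min(1, 1 − 0.85 + 1.00) = min(1, 1.15) = 1.00
(γ → (((δ → γ) → (γ → 1)) → (α → α))) ∧ δ = min(1.00, 0.28) = 0.28
γ → ((γ → (((δ → γ) → (γ → 1)) → (α → α))) ∧ δ) = min(1, 1 − 0.85 + 0.28) = min(1, 0.43) = 0.43

0.43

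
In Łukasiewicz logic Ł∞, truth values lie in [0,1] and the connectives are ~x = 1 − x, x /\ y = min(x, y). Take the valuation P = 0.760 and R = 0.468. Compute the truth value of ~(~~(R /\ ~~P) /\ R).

~P = 1 − 0.760 = 0.240
~~P = 1 − 0.240 = 0.760
R /\ ~~P = min(0.468, 0.760) = 0.468
~(R /\ ~~P) = 1 − 0.468 = 0.532
~~(R /\ ~~P) = 1 − 0.532 = 0.468
~~(R /\ ~~P) /\ R = min(0.468, 0.468) = 0.468
~(~~(R /\ ~~P) /\ R) = 1 − 0.468 = 0.532

0.532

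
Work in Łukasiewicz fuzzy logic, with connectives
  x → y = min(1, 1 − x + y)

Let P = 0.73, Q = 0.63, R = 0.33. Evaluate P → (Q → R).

0.97

Q → R = min(1, 1 − 0.63 + 0.33) = min(1, 0.70) = 0.70
P → (Q → R) = min(1, 1 − 0.73 + 0.70) = min(1, 0.97) = 0.97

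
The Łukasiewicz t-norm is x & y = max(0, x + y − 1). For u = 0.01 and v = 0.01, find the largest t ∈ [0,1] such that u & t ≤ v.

1.00

The residuum of the Łukasiewicz t-norm gives the supremum: min(1, 1 − 0.01 + 0.01).
1 − 0.01 + 0.01 = 1.00, so t = min(1, 1.00) = 1.00.
Check: 0.01 & 1.00 = max(0, 0.01) = 0.01 ≤ 0.01.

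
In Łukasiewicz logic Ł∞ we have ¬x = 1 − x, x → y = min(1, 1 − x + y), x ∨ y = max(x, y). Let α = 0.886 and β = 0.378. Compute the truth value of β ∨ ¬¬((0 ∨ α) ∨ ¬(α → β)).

0 ∨ α = max(0.000, 0.886) = 0.886
α → β = min(1, 1 − 0.886 + 0.378) = min(1, 0.492) = 0.492
¬(α → β) = 1 − 0.492 = 0.508
(0 ∨ α) ∨ ¬(α → β) = max(0.886, 0.508) = 0.886
¬((0 ∨ α) ∨ ¬(α → β)) = 1 − 0.886 = 0.114
¬¬((0 ∨ α) ∨ ¬(α → β)) = 1 − 0.114 = 0.886
β ∨ ¬¬((0 ∨ α) ∨ ¬(α → β)) = max(0.378, 0.886) = 0.886

0.886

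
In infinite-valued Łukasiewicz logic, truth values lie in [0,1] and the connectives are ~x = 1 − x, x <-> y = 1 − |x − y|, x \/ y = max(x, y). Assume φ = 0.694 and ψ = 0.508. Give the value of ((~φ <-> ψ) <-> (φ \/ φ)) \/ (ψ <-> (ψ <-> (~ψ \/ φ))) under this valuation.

0.896

~φ = 1 − 0.694 = 0.306
~φ <-> ψ = 1 − |0.306 − 0.508| = 1 − 0.202 = 0.798
φ \/ φ = max(0.694, 0.694) = 0.694
(~φ <-> ψ) <-> (φ \/ φ) = 1 − |0.798 − 0.694| = 1 − 0.104 = 0.896
~ψ = 1 − 0.508 = 0.492
~ψ \/ φ = max(0.492, 0.694) = 0.694
ψ <-> (~ψ \/ φ) = 1 − |0.508 − 0.694| = 1 − 0.186 = 0.814
ψ <-> (ψ <-> (~ψ \/ φ)) = 1 − |0.508 − 0.814| = 1 − 0.306 = 0.694
((~φ <-> ψ) <-> (φ \/ φ)) \/ (ψ <-> (ψ <-> (~ψ \/ φ))) = max(0.896, 0.694) = 0.896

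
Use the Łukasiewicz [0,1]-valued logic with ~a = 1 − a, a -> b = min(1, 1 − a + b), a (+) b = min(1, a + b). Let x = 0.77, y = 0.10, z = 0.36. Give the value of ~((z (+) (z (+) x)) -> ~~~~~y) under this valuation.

z (+) x = min(1, 0.36 + 0.77) = min(1, 1.13) = 1.00
z (+) (z (+) x) = min(1, 0.36 + 1.00) = min(1, 1.36) = 1.00
~y = 1 − 0.10 = 0.90
~~y = 1 − 0.90 = 0.10
~~~y = 1 − 0.10 = 0.90
~~~~y = 1 − 0.90 = 0.10
~~~~~y = 1 − 0.10 = 0.90
(z (+) (z (+) x)) -> ~~~~~y = min(1, 1 − 1.00 + 0.90) = min(1, 0.90) = 0.90
~((z (+) (z (+) x)) -> ~~~~~y) = 1 − 0.90 = 0.10

0.10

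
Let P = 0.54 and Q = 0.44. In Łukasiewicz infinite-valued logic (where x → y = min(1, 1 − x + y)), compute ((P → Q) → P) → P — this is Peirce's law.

0.90

P → Q = min(1, 1 − 0.54 + 0.44) = min(1, 0.90) = 0.90
(P → Q) → P = min(1, 1 − 0.90 + 0.54) = min(1, 0.64) = 0.64
((P → Q) → P) → P = min(1, 1 − 0.64 + 0.54) = min(1, 0.90) = 0.90
(The value 0.90 < 1 shows this instance is not satisfied; not a Ł∞-tautology in general.)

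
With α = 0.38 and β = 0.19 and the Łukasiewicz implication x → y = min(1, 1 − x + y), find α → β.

α → β = min(1, 1 − 0.38 + 0.19) = min(1, 0.81) = 0.81
For comparison, the Gödel implication (1 if x ≤ y else y) would give 0.19.

0.81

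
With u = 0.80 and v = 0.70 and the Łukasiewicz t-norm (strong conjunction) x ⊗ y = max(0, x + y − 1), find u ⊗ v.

0.50

u ⊗ v = max(0, 0.80 + 0.70 − 1) = max(0, 0.50) = 0.50
For comparison, the Gödel (minimum) t-norm min(x, y) would give 0.70.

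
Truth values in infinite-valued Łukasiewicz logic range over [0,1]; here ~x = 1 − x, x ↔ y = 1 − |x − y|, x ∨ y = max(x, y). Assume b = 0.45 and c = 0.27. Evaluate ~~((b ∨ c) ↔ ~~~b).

b ∨ c = max(0.45, 0.27) = 0.45
~b = 1 − 0.45 = 0.55
~~b = 1 − 0.55 = 0.45
~~~b = 1 − 0.45 = 0.55
(b ∨ c) ↔ ~~~b = 1 − |0.45 − 0.55| = 1 − 0.10 = 0.90
~((b ∨ c) ↔ ~~~b) = 1 − 0.90 = 0.10
~~((b ∨ c) ↔ ~~~b) = 1 − 0.10 = 0.90

0.90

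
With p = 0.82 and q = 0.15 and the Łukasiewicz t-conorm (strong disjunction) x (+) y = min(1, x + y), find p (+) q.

0.97

p (+) q = min(1, 0.82 + 0.15) = min(1, 0.97) = 0.97
For comparison, the Gödel t-conorm max(x, y) would give 0.82.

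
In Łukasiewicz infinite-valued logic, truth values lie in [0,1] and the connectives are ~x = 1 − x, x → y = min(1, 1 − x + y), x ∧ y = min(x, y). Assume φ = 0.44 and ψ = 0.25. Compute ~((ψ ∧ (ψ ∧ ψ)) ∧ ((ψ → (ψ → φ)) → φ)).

ψ ∧ ψ = min(0.25, 0.25) = 0.25
ψ ∧ (ψ ∧ ψ) = min(0.25, 0.25) = 0.25
ψ → φ = min(1, 1 − 0.25 + 0.44) = min(1, 1.19) = 1.00
ψ → (ψ → φ) = min(1, 1 − 0.25 + 1.00) = min(1, 1.75) = 1.00
(ψ → (ψ → φ)) → φ = min(1, 1 − 1.00 + 0.44) = min(1, 0.44) = 0.44
(ψ ∧ (ψ ∧ ψ)) ∧ ((ψ → (ψ → φ)) → φ) = min(0.25, 0.44) = 0.25
~((ψ ∧ (ψ ∧ ψ)) ∧ ((ψ → (ψ → φ)) → φ)) = 1 − 0.25 = 0.75

0.75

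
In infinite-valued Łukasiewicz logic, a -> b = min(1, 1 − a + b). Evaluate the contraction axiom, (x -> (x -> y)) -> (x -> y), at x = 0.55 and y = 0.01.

0.55

x -> y = min(1, 1 − 0.55 + 0.01) = min(1, 0.46) = 0.46
x -> (x -> y) = min(1, 1 − 0.55 + 0.46) = min(1, 0.91) = 0.91
(x -> (x -> y)) -> (x -> y) = min(1, 1 − 0.91 + 0.46) = min(1, 0.55) = 0.55
(The value 0.55 < 1 shows this instance is not satisfied; fails in Ł∞ (the t-norm is not idempotent).)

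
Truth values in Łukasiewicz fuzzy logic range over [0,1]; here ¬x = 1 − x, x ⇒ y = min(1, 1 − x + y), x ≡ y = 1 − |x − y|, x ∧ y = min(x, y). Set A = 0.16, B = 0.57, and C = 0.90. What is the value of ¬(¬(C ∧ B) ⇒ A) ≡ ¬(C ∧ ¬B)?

0.70

C ∧ B = min(0.90, 0.57) = 0.57
¬(C ∧ B) = 1 − 0.57 = 0.43
¬(C ∧ B) ⇒ A = min(1, 1 − 0.43 + 0.16) = min(1, 0.73) = 0.73
¬(¬(C ∧ B) ⇒ A) = 1 − 0.73 = 0.27
¬B = 1 − 0.57 = 0.43
C ∧ ¬B = min(0.90, 0.43) = 0.43
¬(C ∧ ¬B) = 1 − 0.43 = 0.57
¬(¬(C ∧ B) ⇒ A) ≡ ¬(C ∧ ¬B) = 1 − |0.27 − 0.57| = 1 − 0.30 = 0.70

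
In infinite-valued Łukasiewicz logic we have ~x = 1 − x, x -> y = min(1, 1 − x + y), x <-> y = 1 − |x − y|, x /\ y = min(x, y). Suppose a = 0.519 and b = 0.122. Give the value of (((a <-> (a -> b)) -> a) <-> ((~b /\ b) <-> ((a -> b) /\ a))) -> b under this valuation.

0.122

a -> b = min(1, 1 − 0.519 + 0.122) = min(1, 0.603) = 0.603
a <-> (a -> b) = 1 − |0.519 − 0.603| = 1 − 0.084 = 0.916
(a <-> (a -> b)) -> a = min(1, 1 − 0.916 + 0.519) = min(1, 0.603) = 0.603
~b = 1 − 0.122 = 0.878
~b /\ b = min(0.878, 0.122) = 0.122
(a -> b) /\ a = min(0.603, 0.519) = 0.519
(~b /\ b) <-> ((a -> b) /\ a) = 1 − |0.122 − 0.519| = 1 − 0.397 = 0.603
((a <-> (a -> b)) -> a) <-> ((~b /\ b) <-> ((a -> b) /\ a)) = 1 − |0.603 − 0.603| = 1 − 0.000 = 1.000
(((a <-> (a -> b)) -> a) <-> ((~b /\ b) <-> ((a -> b) /\ a))) -> b = min(1, 1 − 1.000 + 0.122) = min(1, 0.122) = 0.122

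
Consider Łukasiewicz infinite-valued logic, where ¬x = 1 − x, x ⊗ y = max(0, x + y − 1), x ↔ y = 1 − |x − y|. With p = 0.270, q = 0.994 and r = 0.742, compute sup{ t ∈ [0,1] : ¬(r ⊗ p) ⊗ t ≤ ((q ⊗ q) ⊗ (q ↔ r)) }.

r ⊗ p = max(0, 0.742 + 0.270 − 1) = max(0, 0.012) = 0.012
¬(r ⊗ p) = 1 − 0.012 = 0.988
So the left factor is ¬(r ⊗ p) = 0.988.
q ⊗ q = max(0, 0.994 + 0.994 − 1) = max(0, 0.988) = 0.988
q ↔ r = 1 − |0.994 − 0.742| = 1 − 0.252 = 0.748
(q ⊗ q) ⊗ (q ↔ r) = max(0, 0.988 + 0.748 − 1) = max(0, 0.736) = 0.736
So the right-hand bound is (q ⊗ q) ⊗ (q ↔ r) = 0.736.
The residuum of the Łukasiewicz t-norm gives the supremum: min(1, 1 − 0.988 + 0.736).
1 − 0.988 + 0.736 = 0.748, so t = min(1, 0.748) = 0.748.
Check: 0.988 ⊗ 0.748 = max(0, 0.736) = 0.736 ≤ 0.736.

0.748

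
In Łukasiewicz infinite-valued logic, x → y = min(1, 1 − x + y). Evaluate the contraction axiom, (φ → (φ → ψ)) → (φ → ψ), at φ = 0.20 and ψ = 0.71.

φ → ψ = min(1, 1 − 0.20 + 0.71) = min(1, 1.51) = 1.00
φ → (φ → ψ) = min(1, 1 − 0.20 + 1.00) = min(1, 1.80) = 1.00
(φ → (φ → ψ)) → (φ → ψ) = min(1, 1 − 1.00 + 1.00) = min(1, 1.00) = 1.00

1.00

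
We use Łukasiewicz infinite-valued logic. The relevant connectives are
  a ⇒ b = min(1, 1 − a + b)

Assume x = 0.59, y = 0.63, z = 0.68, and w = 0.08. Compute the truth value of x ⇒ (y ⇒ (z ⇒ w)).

1.00

z ⇒ w = min(1, 1 − 0.68 + 0.08) = min(1, 0.40) = 0.40
y ⇒ (z ⇒ w) = min(1, 1 − 0.63 + 0.40) = min(1, 0.77) = 0.77
x ⇒ (y ⇒ (z ⇒ w)) = min(1, 1 − 0.59 + 0.77) = min(1, 1.18) = 1.00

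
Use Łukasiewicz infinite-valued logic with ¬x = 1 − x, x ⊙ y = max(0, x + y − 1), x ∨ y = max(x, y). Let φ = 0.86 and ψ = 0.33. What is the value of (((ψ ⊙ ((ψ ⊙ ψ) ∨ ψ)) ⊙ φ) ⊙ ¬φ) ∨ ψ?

ψ ⊙ ψ = max(0, 0.33 + 0.33 − 1) = max(0, -0.34) = 0.00
(ψ ⊙ ψ) ∨ ψ = max(0.00, 0.33) = 0.33
ψ ⊙ ((ψ ⊙ ψ) ∨ ψ) = max(0, 0.33 + 0.33 − 1) = max(0, -0.34) = 0.00
(ψ ⊙ ((ψ ⊙ ψ) ∨ ψ)) ⊙ φ = max(0, 0.00 + 0.86 − 1) = max(0, -0.14) = 0.00
¬φ = 1 − 0.86 = 0.14
((ψ ⊙ ((ψ ⊙ ψ) ∨ ψ)) ⊙ φ) ⊙ ¬φ = max(0, 0.00 + 0.14 − 1) = max(0, -0.86) = 0.00
(((ψ ⊙ ((ψ ⊙ ψ) ∨ ψ)) ⊙ φ) ⊙ ¬φ) ∨ ψ = max(0.00, 0.33) = 0.33

0.33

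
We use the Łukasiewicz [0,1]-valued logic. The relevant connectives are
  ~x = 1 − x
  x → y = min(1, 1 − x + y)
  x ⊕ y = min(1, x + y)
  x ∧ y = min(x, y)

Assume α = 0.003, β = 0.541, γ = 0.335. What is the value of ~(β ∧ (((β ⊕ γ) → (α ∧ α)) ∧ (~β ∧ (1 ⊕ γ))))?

β ⊕ γ = min(1, 0.541 + 0.335) = min(1, 0.876) = 0.876
α ∧ α = min(0.003, 0.003) = 0.003
(β ⊕ γ) → (α ∧ α) = min(1, 1 − 0.876 + 0.003) = min(1, 0.127) = 0.127
~β = 1 − 0.541 = 0.459
1 ⊕ γ = min(1, 1.000 + 0.335) = min(1, 1.335) = 1.000
~β ∧ (1 ⊕ γ) = min(0.459, 1.000) = 0.459
((β ⊕ γ) → (α ∧ α)) ∧ (~β ∧ (1 ⊕ γ)) = min(0.127, 0.459) = 0.127
β ∧ (((β ⊕ γ) → (α ∧ α)) ∧ (~β ∧ (1 ⊕ γ))) = min(0.541, 0.127) = 0.127
~(β ∧ (((β ⊕ γ) → (α ∧ α)) ∧ (~β ∧ (1 ⊕ γ)))) = 1 − 0.127 = 0.873

0.873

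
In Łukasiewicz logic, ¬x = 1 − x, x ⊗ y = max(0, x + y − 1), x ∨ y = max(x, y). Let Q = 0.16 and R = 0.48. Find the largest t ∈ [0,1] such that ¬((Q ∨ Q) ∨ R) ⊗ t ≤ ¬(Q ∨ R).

1.00

Q ∨ Q = max(0.16, 0.16) = 0.16
(Q ∨ Q) ∨ R = max(0.16, 0.48) = 0.48
¬((Q ∨ Q) ∨ R) = 1 − 0.48 = 0.52
So the left factor is ¬((Q ∨ Q) ∨ R) = 0.52.
Q ∨ R = max(0.16, 0.48) = 0.48
¬(Q ∨ R) = 1 − 0.48 = 0.52
So the right-hand bound is ¬(Q ∨ R) = 0.52.
The residuum of the Łukasiewicz t-norm gives the supremum: min(1, 1 − 0.52 + 0.52).
1 − 0.52 + 0.52 = 1.00, so t = min(1, 1.00) = 1.00.
Check: 0.52 ⊗ 1.00 = max(0, 0.52) = 0.52 ≤ 0.52.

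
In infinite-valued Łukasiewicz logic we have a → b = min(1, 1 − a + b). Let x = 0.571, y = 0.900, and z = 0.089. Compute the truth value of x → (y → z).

y → z = min(1, 1 − 0.900 + 0.089) = min(1, 0.189) = 0.189
x → (y → z) = min(1, 1 − 0.571 + 0.189) = min(1, 0.618) = 0.618

0.618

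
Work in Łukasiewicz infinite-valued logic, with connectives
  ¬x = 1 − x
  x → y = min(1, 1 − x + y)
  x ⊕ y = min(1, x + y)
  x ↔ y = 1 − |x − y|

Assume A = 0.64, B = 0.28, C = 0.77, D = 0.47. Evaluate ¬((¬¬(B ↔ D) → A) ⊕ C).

0.00

B ↔ D = 1 − |0.28 − 0.47| = 1 − 0.19 = 0.81
¬(B ↔ D) = 1 − 0.81 = 0.19
¬¬(B ↔ D) = 1 − 0.19 = 0.81
¬¬(B ↔ D) → A = min(1, 1 − 0.81 + 0.64) = min(1, 0.83) = 0.83
(¬¬(B ↔ D) → A) ⊕ C = min(1, 0.83 + 0.77) = min(1, 1.60) = 1.00
¬((¬¬(B ↔ D) → A) ⊕ C) = 1 − 1.00 = 0.00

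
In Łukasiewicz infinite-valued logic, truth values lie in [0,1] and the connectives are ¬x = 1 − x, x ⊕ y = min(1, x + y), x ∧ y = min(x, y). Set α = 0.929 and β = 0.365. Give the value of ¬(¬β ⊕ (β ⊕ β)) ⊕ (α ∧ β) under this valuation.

0.365

¬β = 1 − 0.365 = 0.635
β ⊕ β = min(1, 0.365 + 0.365) = min(1, 0.730) = 0.730
¬β ⊕ (β ⊕ β) = min(1, 0.635 + 0.730) = min(1, 1.365) = 1.000
¬(¬β ⊕ (β ⊕ β)) = 1 − 1.000 = 0.000
α ∧ β = min(0.929, 0.365) = 0.365
¬(¬β ⊕ (β ⊕ β)) ⊕ (α ∧ β) = min(1, 0.000 + 0.365) = min(1, 0.365) = 0.365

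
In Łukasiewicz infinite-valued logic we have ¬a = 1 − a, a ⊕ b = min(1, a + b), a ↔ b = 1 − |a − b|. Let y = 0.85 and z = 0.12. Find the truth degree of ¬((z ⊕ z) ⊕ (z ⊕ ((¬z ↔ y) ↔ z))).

z ⊕ z = min(1, 0.12 + 0.12) = min(1, 0.24) = 0.24
¬z = 1 − 0.12 = 0.88
¬z ↔ y = 1 − |0.88 − 0.85| = 1 − 0.03 = 0.97
(¬z ↔ y) ↔ z = 1 − |0.97 − 0.12| = 1 − 0.85 = 0.15
z ⊕ ((¬z ↔ y) ↔ z) = min(1, 0.12 + 0.15) = min(1, 0.27) = 0.27
(z ⊕ z) ⊕ (z ⊕ ((¬z ↔ y) ↔ z)) = min(1, 0.24 + 0.27) = min(1, 0.51) = 0.51
¬((z ⊕ z) ⊕ (z ⊕ ((¬z ↔ y) ↔ z))) = 1 − 0.51 = 0.49

0.49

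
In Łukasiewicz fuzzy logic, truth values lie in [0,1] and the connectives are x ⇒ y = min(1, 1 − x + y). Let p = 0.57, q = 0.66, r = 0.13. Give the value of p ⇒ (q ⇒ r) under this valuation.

q ⇒ r = min(1, 1 − 0.66 + 0.13) = min(1, 0.47) = 0.47
p ⇒ (q ⇒ r) = min(1, 1 − 0.57 + 0.47) = min(1, 0.90) = 0.90

0.90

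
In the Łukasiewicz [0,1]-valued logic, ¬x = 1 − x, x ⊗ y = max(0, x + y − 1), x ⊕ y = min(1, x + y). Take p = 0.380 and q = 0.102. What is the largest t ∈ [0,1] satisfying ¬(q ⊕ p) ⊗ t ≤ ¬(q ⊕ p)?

1.000

q ⊕ p = min(1, 0.102 + 0.380) = min(1, 0.482) = 0.482
¬(q ⊕ p) = 1 − 0.482 = 0.518
So the left factor is ¬(q ⊕ p) = 0.518.
So the right-hand bound is ¬(q ⊕ p) = 0.518.
The residuum of the Łukasiewicz t-norm gives the supremum: min(1, 1 − 0.518 + 0.518).
1 − 0.518 + 0.518 = 1.000, so t = min(1, 1.000) = 1.000.
Check: 0.518 ⊗ 1.000 = max(0, 0.518) = 0.518 ≤ 0.518.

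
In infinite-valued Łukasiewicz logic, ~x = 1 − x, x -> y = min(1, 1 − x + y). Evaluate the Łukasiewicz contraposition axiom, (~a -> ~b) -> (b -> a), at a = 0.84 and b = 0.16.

~a = 1 − 0.84 = 0.16
~b = 1 − 0.16 = 0.84
~a -> ~b = min(1, 1 − 0.16 + 0.84) = min(1, 1.68) = 1.00
b -> a = min(1, 1 − 0.16 + 0.84) = min(1, 1.68) = 1.00
(~a -> ~b) -> (b -> a) = min(1, 1 − 1.00 + 1.00) = min(1, 1.00) = 1.00
(As expected: an axiom of Ł∞, always 1.)

1.00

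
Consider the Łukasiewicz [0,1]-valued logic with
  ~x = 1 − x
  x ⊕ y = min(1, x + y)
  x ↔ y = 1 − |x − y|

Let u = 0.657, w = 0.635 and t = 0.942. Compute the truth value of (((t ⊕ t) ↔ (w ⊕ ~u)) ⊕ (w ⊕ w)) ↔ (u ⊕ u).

1.000

t ⊕ t = min(1, 0.942 + 0.942) = min(1, 1.884) = 1.000
~u = 1 − 0.657 = 0.343
w ⊕ ~u = min(1, 0.635 + 0.343) = min(1, 0.978) = 0.978
(t ⊕ t) ↔ (w ⊕ ~u) = 1 − |1.000 − 0.978| = 1 − 0.022 = 0.978
w ⊕ w = min(1, 0.635 + 0.635) = min(1, 1.270) = 1.000
((t ⊕ t) ↔ (w ⊕ ~u)) ⊕ (w ⊕ w) = min(1, 0.978 + 1.000) = min(1, 1.978) = 1.000
u ⊕ u = min(1, 0.657 + 0.657) = min(1, 1.314) = 1.000
(((t ⊕ t) ↔ (w ⊕ ~u)) ⊕ (w ⊕ w)) ↔ (u ⊕ u) = 1 − |1.000 − 1.000| = 1 − 0.000 = 1.000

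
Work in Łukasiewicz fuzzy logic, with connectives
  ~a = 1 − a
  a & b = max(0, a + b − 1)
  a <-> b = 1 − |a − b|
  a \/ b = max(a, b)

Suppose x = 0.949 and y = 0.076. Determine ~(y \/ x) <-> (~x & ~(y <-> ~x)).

0.949

y \/ x = max(0.076, 0.949) = 0.949
~(y \/ x) = 1 − 0.949 = 0.051
~x = 1 − 0.949 = 0.051
y <-> ~x = 1 − |0.076 − 0.051| = 1 − 0.025 = 0.975
~(y <-> ~x) = 1 − 0.975 = 0.025
~x & ~(y <-> ~x) = max(0, 0.051 + 0.025 − 1) = max(0, -0.924) = 0.000
~(y \/ x) <-> (~x & ~(y <-> ~x)) = 1 − |0.051 − 0.000| = 1 − 0.051 = 0.949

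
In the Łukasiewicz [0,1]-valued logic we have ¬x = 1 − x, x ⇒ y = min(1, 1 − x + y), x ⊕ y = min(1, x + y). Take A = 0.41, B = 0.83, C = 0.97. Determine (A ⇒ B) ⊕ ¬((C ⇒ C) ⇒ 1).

A ⇒ B = min(1, 1 − 0.41 + 0.83) = min(1, 1.42) = 1.00
C ⇒ C = min(1, 1 − 0.97 + 0.97) = min(1, 1.00) = 1.00
(C ⇒ C) ⇒ 1 = min(1, 1 − 1.00 + 1.00) = min(1, 1.00) = 1.00
¬((C ⇒ C) ⇒ 1) = 1 − 1.00 = 0.00
(A ⇒ B) ⊕ ¬((C ⇒ C) ⇒ 1) = min(1, 1.00 + 0.00) = min(1, 1.00) = 1.00

1.00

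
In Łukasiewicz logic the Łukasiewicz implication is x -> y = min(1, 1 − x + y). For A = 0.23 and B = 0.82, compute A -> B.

A -> B = min(1, 1 − 0.23 + 0.82) = min(1, 1.59) = 1.00
For comparison, the Gödel implication (1 if x ≤ y else y) would give 1.00.

1.00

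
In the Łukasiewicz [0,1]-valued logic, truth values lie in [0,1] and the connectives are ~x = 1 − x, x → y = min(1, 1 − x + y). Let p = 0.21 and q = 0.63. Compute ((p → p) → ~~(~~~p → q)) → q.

p → p = min(1, 1 − 0.21 + 0.21) = min(1, 1.00) = 1.00
~p = 1 − 0.21 = 0.79
~~p = 1 − 0.79 = 0.21
~~~p = 1 − 0.21 = 0.79
~~~p → q = min(1, 1 − 0.79 + 0.63) = min(1, 0.84) = 0.84
~(~~~p → q) = 1 − 0.84 = 0.16
~~(~~~p → q) = 1 − 0.16 = 0.84
(p → p) → ~~(~~~p → q) = min(1, 1 − 1.00 + 0.84) = min(1, 0.84) = 0.84
((p → p) → ~~(~~~p → q)) → q = min(1, 1 − 0.84 + 0.63) = min(1, 0.79) = 0.79

0.79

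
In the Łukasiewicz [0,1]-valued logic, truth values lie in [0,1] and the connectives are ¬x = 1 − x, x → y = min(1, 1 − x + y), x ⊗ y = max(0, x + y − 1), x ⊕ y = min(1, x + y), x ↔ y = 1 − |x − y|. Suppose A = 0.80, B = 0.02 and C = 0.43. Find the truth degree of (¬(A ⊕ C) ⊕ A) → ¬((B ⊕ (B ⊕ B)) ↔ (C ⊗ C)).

0.26

A ⊕ C = min(1, 0.80 + 0.43) = min(1, 1.23) = 1.00
¬(A ⊕ C) = 1 − 1.00 = 0.00
¬(A ⊕ C) ⊕ A = min(1, 0.00 + 0.80) = min(1, 0.80) = 0.80
B ⊕ B = min(1, 0.02 + 0.02) = min(1, 0.04) = 0.04
B ⊕ (B ⊕ B) = min(1, 0.02 + 0.04) = min(1, 0.06) = 0.06
C ⊗ C = max(0, 0.43 + 0.43 − 1) = max(0, -0.14) = 0.00
(B ⊕ (B ⊕ B)) ↔ (C ⊗ C) = 1 − |0.06 − 0.00| = 1 − 0.06 = 0.94
¬((B ⊕ (B ⊕ B)) ↔ (C ⊗ C)) = 1 − 0.94 = 0.06
(¬(A ⊕ C) ⊕ A) → ¬((B ⊕ (B ⊕ B)) ↔ (C ⊗ C)) = min(1, 1 − 0.80 + 0.06) = min(1, 0.26) = 0.26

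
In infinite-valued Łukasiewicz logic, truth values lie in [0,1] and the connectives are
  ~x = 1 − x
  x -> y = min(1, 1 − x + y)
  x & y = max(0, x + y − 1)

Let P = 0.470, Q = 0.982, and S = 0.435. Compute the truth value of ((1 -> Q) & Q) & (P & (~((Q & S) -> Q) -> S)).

1 -> Q = min(1, 1 − 1.000 + 0.982) = min(1, 0.982) = 0.982
(1 -> Q) & Q = max(0, 0.982 + 0.982 − 1) = max(0, 0.964) = 0.964
Q & S = max(0, 0.982 + 0.435 − 1) = max(0, 0.417) = 0.417
(Q & S) -> Q = min(1, 1 − 0.417 + 0.982) = min(1, 1.565) = 1.000
~((Q & S) -> Q) = 1 − 1.000 = 0.000
~((Q & S) -> Q) -> S = min(1, 1 − 0.000 + 0.435) = min(1, 1.435) = 1.000
P & (~((Q & S) -> Q) -> S) = max(0, 0.470 + 1.000 − 1) = max(0, 0.470) = 0.470
((1 -> Q) & Q) & (P & (~((Q & S) -> Q) -> S)) = max(0, 0.964 + 0.470 − 1) = max(0, 0.434) = 0.434

0.434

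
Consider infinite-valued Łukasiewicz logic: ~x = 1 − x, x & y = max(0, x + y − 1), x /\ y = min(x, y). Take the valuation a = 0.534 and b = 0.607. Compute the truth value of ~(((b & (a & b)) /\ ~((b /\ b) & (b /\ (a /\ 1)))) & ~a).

a & b = max(0, 0.534 + 0.607 − 1) = max(0, 0.141) = 0.141
b & (a & b) = max(0, 0.607 + 0.141 − 1) = max(0, -0.252) = 0.000
b /\ b = min(0.607, 0.607) = 0.607
a /\ 1 = min(0.534, 1.000) = 0.534
b /\ (a /\ 1) = min(0.607, 0.534) = 0.534
(b /\ b) & (b /\ (a /\ 1)) = max(0, 0.607 + 0.534 − 1) = max(0, 0.141) = 0.141
~((b /\ b) & (b /\ (a /\ 1))) = 1 − 0.141 = 0.859
(b & (a & b)) /\ ~((b /\ b) & (b /\ (a /\ 1))) = min(0.000, 0.859) = 0.000
~a = 1 − 0.534 = 0.466
((b & (a & b)) /\ ~((b /\ b) & (b /\ (a /\ 1)))) & ~a = max(0, 0.000 + 0.466 − 1) = max(0, -0.534) = 0.000
~(((b & (a & b)) /\ ~((b /\ b) & (b /\ (a /\ 1)))) & ~a) = 1 − 0.000 = 1.000

1.000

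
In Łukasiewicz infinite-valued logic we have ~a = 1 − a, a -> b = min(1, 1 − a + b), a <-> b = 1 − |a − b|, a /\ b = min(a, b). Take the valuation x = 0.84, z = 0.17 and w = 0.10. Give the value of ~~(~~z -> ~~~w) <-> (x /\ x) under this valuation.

~z = 1 − 0.17 = 0.83
~~z = 1 − 0.83 = 0.17
~w = 1 − 0.10 = 0.90
~~w = 1 − 0.90 = 0.10
~~~w = 1 − 0.10 = 0.90
~~z -> ~~~w = min(1, 1 − 0.17 + 0.90) = min(1, 1.73) = 1.00
~(~~z -> ~~~w) = 1 − 1.00 = 0.00
~~(~~z -> ~~~w) = 1 − 0.00 = 1.00
x /\ x = min(0.84, 0.84) = 0.84
~~(~~z -> ~~~w) <-> (x /\ x) = 1 − |1.00 − 0.84| = 1 − 0.16 = 0.84

0.84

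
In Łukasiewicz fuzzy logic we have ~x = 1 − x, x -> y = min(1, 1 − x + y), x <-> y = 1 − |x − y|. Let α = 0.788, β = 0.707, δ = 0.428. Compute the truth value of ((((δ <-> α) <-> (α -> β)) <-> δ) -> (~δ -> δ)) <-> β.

δ <-> α = 1 − |0.428 − 0.788| = 1 − 0.360 = 0.640
α -> β = min(1, 1 − 0.788 + 0.707) = min(1, 0.919) = 0.919
(δ <-> α) <-> (α -> β) = 1 − |0.640 − 0.919| = 1 − 0.279 = 0.721
((δ <-> α) <-> (α -> β)) <-> δ = 1 − |0.721 − 0.428| = 1 − 0.293 = 0.707
~δ = 1 − 0.428 = 0.572
~δ -> δ = min(1, 1 − 0.572 + 0.428) = min(1, 0.856) = 0.856
(((δ <-> α) <-> (α -> β)) <-> δ) -> (~δ -> δ) = min(1, 1 − 0.707 + 0.856) = min(1, 1.149) = 1.000
((((δ <-> α) <-> (α -> β)) <-> δ) -> (~δ -> δ)) <-> β = 1 − |1.000 − 0.707| = 1 − 0.293 = 0.707

0.707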